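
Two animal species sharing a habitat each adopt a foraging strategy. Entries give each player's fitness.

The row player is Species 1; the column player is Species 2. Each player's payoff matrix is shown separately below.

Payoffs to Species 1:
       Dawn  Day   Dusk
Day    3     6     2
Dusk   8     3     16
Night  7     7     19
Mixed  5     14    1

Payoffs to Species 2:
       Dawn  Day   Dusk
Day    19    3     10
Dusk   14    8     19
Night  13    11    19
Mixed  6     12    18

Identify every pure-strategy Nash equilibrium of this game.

(Day, Dawn): Species 1 can switch to Dusk (3 → 8). Not NE.
(Day, Day): Species 1 can switch to Night (6 → 7). Not NE.
(Day, Dusk): Species 1 can switch to Dusk (2 → 16). Not NE.
(Dusk, Dawn): Species 2 can switch to Dusk (14 → 19). Not NE.
(Dusk, Day): Species 1 can switch to Day (3 → 6). Not NE.
(Dusk, Dusk): Species 1 can switch to Night (16 → 19). Not NE.
(Night, Dawn): Species 1 can switch to Dusk (7 → 8). Not NE.
(Night, Day): Species 1 can switch to Mixed (7 → 14). Not NE.
(Night, Dusk): Species 1 gets 19, best alternative 16; Species 2 gets 19, best alternative 13. No profitable deviation — NE.
(Mixed, Dawn): Species 1 can switch to Dusk (5 → 8). Not NE.
(Mixed, Day): Species 2 can switch to Dusk (12 → 18). Not NE.
(Mixed, Dusk): Species 1 can switch to Day (1 → 2). Not NE.

(Night, Dusk)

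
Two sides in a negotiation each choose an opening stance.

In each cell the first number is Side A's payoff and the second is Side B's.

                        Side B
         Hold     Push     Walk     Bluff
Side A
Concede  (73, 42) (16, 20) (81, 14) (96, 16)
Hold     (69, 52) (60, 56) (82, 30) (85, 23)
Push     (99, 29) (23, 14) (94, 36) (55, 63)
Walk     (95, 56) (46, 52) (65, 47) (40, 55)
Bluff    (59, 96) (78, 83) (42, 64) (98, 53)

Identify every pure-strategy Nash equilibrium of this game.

none

(Concede, Hold): Side A can switch to Push (73 → 99). Not NE.
(Concede, Push): Side A can switch to Hold (16 → 60). Not NE.
(Concede, Walk): Side A can switch to Hold (81 → 82). Not NE.
(Concede, Bluff): Side A can switch to Bluff (96 → 98). Not NE.
(Hold, Hold): Side A can switch to Concede (69 → 73). Not NE.
(Hold, Push): Side A can switch to Bluff (60 → 78). Not NE.
(Hold, Walk): Side A can switch to Push (82 → 94). Not NE.
(Hold, Bluff): Side A can switch to Concede (85 → 96). Not NE.
(Push, Hold): Side B can switch to Walk (29 → 36). Not NE.
(Push, Push): Side A can switch to Hold (23 → 60). Not NE.
(Push, Walk): Side B can switch to Bluff (36 → 63). Not NE.
(Push, Bluff): Side A can switch to Concede (55 → 96). Not NE.
(The remaining 8 profiles each have a profitable deviation by the same check.)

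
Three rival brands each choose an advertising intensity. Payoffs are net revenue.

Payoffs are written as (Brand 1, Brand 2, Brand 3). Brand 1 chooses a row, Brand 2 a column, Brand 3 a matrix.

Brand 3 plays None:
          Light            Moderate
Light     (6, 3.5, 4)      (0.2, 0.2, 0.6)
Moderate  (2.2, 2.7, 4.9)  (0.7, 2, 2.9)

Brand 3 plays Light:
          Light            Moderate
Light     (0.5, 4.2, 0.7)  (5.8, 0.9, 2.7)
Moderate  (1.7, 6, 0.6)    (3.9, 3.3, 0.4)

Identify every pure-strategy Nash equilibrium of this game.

Pure NE: (Light, Light, None)

Brand 1 against (Light, None): payoffs 6, 2.2 → best response Light.
Brand 1 against (Light, Light): payoffs 0.5, 1.7 → best response Moderate.
Brand 1 against (Moderate, None): payoffs 0.2, 0.7 → best response Moderate.
Brand 1 against (Moderate, Light): payoffs 5.8, 3.9 → best response Light.
Brand 2 against (Light, None): payoffs 3.5, 0.2 → best response Light.
Brand 2 against (Light, Light): payoffs 4.2, 0.9 → best response Light.
Brand 2 against (Moderate, None): payoffs 2.7, 2 → best response Light.
Brand 2 against (Moderate, Light): payoffs 6, 3.3 → best response Light.
Brand 3 against (Light, Light): payoffs 4, 0.7 → best response None.
Brand 3 against (Light, Moderate): payoffs 0.6, 2.7 → best response Light.
Brand 3 against (Moderate, Light): payoffs 4.9, 0.6 → best response None.
Brand 3 against (Moderate, Moderate): payoffs 2.9, 0.4 → best response None.
Mutual best responses: (Light, Light, None).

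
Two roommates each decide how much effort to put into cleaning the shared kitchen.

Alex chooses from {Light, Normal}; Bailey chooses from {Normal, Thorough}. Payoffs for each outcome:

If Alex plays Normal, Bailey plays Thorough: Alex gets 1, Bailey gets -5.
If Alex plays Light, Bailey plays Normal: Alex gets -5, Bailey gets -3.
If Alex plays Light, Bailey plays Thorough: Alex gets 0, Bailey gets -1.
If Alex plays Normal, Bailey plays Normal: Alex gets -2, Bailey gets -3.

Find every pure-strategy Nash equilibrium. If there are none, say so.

Alex against Normal: payoffs -5, -2 → best response Normal.
Alex against Thorough: payoffs 0, 1 → best response Normal.
Bailey against Light: payoffs -3, -1 → best response Thorough.
Bailey against Normal: payoffs -3, -5 → best response Normal.
Mutual best responses: (Normal, Normal).

The unique pure-strategy Nash equilibrium is (Normal, Normal).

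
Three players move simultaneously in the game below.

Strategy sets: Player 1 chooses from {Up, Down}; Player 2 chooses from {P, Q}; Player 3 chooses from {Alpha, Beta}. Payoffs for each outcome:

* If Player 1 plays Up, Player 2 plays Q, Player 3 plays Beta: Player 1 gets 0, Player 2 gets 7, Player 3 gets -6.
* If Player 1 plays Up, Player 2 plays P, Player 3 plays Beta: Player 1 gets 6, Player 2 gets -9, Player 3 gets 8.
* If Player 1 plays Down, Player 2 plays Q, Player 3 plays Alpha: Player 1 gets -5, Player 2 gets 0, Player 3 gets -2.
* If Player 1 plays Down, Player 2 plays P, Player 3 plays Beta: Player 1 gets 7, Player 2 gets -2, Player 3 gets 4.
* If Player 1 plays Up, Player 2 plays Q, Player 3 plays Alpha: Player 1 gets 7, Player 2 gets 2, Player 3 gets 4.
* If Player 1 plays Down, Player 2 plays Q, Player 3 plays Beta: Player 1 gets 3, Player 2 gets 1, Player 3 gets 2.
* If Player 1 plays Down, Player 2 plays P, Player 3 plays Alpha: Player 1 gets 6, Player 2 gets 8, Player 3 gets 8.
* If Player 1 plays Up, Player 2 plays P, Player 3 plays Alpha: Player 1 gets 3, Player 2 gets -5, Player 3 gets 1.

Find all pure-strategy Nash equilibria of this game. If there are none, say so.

Pure-strategy Nash equilibria: (Up, Q, Alpha); (Down, P, Alpha); (Down, Q, Beta)

(Up, P, Alpha): Player 1 can switch to Down (3 → 6). Not NE.
(Up, P, Beta): Player 1 can switch to Down (6 → 7). Not NE.
(Up, Q, Alpha): Player 1 gets 7, best alternative -5; Player 2 gets 2, best alternative -5; Player 3 gets 4, best alternative -6. No profitable deviation — NE.
(Up, Q, Beta): Player 1 can switch to Down (0 → 3). Not NE.
(Down, P, Alpha): Player 1 gets 6, best alternative 3; Player 2 gets 8, best alternative 0; Player 3 gets 8, best alternative 4. No profitable deviation — NE.
(Down, P, Beta): Player 2 can switch to Q (-2 → 1). Not NE.
(Down, Q, Alpha): Player 1 can switch to Up (-5 → 7). Not NE.
(Down, Q, Beta): Player 1 gets 3, best alternative 0; Player 2 gets 1, best alternative -2; Player 3 gets 2, best alternative -2. No profitable deviation — NE.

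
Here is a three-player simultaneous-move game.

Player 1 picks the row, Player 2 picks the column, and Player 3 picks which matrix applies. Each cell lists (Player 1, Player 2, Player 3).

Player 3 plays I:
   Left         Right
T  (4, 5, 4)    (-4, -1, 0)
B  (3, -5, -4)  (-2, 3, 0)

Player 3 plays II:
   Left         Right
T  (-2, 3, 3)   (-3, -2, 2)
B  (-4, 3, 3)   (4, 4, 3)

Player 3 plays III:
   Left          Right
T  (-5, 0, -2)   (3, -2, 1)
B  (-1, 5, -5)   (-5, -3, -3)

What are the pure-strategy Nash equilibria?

Player 1 against (Left, I): payoffs 4, 3 → best response T.
Player 1 against (Left, II): payoffs -2, -4 → best response T.
Player 1 against (Left, III): payoffs -5, -1 → best response B.
Player 1 against (Right, I): payoffs -4, -2 → best response B.
Player 1 against (Right, II): payoffs -3, 4 → best response B.
Player 1 against (Right, III): payoffs 3, -5 → best response T.
Player 2 against (T, I): payoffs 5, -1 → best response Left.
Player 2 against (T, II): payoffs 3, -2 → best response Left.
Player 2 against (T, III): payoffs 0, -2 → best response Left.
Player 2 against (B, I): payoffs -5, 3 → best response Right.
Player 2 against (B, II): payoffs 3, 4 → best response Right.
Player 2 against (B, III): payoffs 5, -3 → best response Left.
Player 3 against (T, Left): payoffs 4, 3, -2 → best response I.
Player 3 against (T, Right): payoffs 0, 2, 1 → best response II.
Player 3 against (B, Left): payoffs -4, 3, -5 → best response II.
Player 3 against (B, Right): payoffs 0, 3, -3 → best response II.
Mutual best responses: (T, Left, I); (B, Right, II).

The pure Nash equilibria are (T, Left, I), (B, Right, II).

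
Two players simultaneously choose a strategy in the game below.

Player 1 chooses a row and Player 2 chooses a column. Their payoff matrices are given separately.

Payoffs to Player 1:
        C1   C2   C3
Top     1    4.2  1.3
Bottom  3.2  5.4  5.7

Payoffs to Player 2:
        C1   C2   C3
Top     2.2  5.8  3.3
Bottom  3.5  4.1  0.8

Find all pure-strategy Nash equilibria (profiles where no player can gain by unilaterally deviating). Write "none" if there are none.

(Bottom, C2)

Player 1 against C1: payoffs 1, 3.2 → best response Bottom.
Player 1 against C2: payoffs 4.2, 5.4 → best response Bottom.
Player 1 against C3: payoffs 1.3, 5.7 → best response Bottom.
Player 2 against Top: payoffs 2.2, 5.8, 3.3 → best response C2.
Player 2 against Bottom: payoffs 3.5, 4.1, 0.8 → best response C2.
Mutual best responses: (Bottom, C2).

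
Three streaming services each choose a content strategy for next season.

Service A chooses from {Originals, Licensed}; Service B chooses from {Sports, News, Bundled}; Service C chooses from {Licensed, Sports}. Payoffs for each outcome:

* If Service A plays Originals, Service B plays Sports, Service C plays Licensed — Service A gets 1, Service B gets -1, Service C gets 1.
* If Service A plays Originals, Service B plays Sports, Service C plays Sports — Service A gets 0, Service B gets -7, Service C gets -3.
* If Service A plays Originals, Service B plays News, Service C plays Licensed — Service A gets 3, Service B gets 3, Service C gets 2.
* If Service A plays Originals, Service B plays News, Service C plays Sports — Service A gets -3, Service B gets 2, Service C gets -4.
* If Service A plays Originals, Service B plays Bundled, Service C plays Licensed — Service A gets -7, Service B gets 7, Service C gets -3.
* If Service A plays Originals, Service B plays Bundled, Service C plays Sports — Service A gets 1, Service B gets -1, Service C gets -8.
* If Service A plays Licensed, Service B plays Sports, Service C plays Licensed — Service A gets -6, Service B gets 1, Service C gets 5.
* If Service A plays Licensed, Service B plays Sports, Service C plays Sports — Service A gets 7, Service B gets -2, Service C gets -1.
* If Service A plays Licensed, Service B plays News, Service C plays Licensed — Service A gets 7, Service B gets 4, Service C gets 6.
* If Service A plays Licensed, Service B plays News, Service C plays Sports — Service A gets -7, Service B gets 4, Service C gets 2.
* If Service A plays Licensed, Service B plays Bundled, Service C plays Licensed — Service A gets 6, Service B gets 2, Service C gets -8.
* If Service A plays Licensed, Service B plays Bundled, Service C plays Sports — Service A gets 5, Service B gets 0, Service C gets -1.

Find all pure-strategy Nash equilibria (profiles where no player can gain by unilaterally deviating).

The unique pure-strategy Nash equilibrium is (Licensed, News, Licensed).

Check each profile: it is a Nash equilibrium iff no player can strictly gain by switching unilaterally.
(Originals, Sports, Licensed): Service B can switch to News (-1 → 3). Not NE.
(Originals, Sports, Sports): Service A can switch to Licensed (0 → 7). Not NE.
(Originals, News, Licensed): Service A can switch to Licensed (3 → 7). Not NE.
(Originals, News, Sports): Service C can switch to Licensed (-4 → 2). Not NE.
(Originals, Bundled, Licensed): Service A can switch to Licensed (-7 → 6). Not NE.
(Originals, Bundled, Sports): Service A can switch to Licensed (1 → 5). Not NE.
(Licensed, Sports, Licensed): Service A can switch to Originals (-6 → 1). Not NE.
(Licensed, Sports, Sports): Service B can switch to News (-2 → 4). Not NE.
(Licensed, News, Licensed): Service A gets 7, best alternative 3; Service B gets 4, best alternative 2; Service C gets 6, best alternative 2. No profitable deviation — NE.
(Licensed, News, Sports): Service A can switch to Originals (-7 → -3). Not NE.
(Licensed, Bundled, Licensed): Service B can switch to News (2 → 4). Not NE.
(Licensed, Bundled, Sports): Service B can switch to News (0 → 4). Not NE.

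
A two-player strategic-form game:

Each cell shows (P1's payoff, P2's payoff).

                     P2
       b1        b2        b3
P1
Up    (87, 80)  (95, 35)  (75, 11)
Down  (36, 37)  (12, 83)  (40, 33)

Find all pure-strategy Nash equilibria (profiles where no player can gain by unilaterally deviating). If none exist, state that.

P1 against b1: payoffs 87, 36 → best response Up.
P1 against b2: payoffs 95, 12 → best response Up.
P1 against b3: payoffs 75, 40 → best response Up.
P2 against Up: payoffs 80, 35, 11 → best response b1.
P2 against Down: payoffs 37, 83, 33 → best response b2.
Mutual best responses: (Up, b1).

(Up, b1)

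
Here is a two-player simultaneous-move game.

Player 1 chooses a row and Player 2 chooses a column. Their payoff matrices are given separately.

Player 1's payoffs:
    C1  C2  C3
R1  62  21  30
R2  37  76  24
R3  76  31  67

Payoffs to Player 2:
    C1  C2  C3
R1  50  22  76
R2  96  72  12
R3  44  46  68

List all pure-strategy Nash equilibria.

The unique pure-strategy Nash equilibrium is (R3, C3).

Player 1 against C1: payoffs 62, 37, 76 → best response R3.
Player 1 against C2: payoffs 21, 76, 31 → best response R2.
Player 1 against C3: payoffs 30, 24, 67 → best response R3.
Player 2 against R1: payoffs 50, 22, 76 → best response C3.
Player 2 against R2: payoffs 96, 72, 12 → best response C1.
Player 2 against R3: payoffs 44, 46, 68 → best response C3.
Mutual best responses: (R3, C3).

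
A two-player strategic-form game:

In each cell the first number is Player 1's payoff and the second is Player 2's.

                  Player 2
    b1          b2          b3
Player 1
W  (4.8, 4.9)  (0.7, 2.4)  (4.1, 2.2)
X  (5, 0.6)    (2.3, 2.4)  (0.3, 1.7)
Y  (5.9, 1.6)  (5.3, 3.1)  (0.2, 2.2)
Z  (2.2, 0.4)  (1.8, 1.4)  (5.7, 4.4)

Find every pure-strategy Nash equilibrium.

The pure Nash equilibria are (Y, b2), (Z, b3).

Mark each player's best response to every combination of opponents' strategies; a profile where every player is best-responding is a pure Nash equilibrium.
Player 1 against b1: payoffs 4.8, 5, 5.9, 2.2 → best response Y.
Player 1 against b2: payoffs 0.7, 2.3, 5.3, 1.8 → best response Y.
Player 1 against b3: payoffs 4.1, 0.3, 0.2, 5.7 → best response Z.
Player 2 against W: payoffs 4.9, 2.4, 2.2 → best response b1.
Player 2 against X: payoffs 0.6, 2.4, 1.7 → best response b2.
Player 2 against Y: payoffs 1.6, 3.1, 2.2 → best response b2.
Player 2 against Z: payoffs 0.4, 1.4, 4.4 → best response b3.
Mutual best responses: (Y, b2); (Z, b3).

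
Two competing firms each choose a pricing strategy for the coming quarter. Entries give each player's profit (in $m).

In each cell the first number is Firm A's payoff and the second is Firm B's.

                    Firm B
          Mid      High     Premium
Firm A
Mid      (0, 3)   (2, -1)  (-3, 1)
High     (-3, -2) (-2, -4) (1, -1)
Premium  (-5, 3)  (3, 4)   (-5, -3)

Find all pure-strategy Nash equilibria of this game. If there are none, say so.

The pure Nash equilibria are (Mid, Mid) and (High, Premium) and (Premium, High).

Mark each player's best response to every combination of opponents' strategies; a profile where every player is best-responding is a pure Nash equilibrium.
Firm A against Mid: payoffs 0, -3, -5 → best response Mid.
Firm A against High: payoffs 2, -2, 3 → best response Premium.
Firm A against Premium: payoffs -3, 1, -5 → best response High.
Firm B against Mid: payoffs 3, -1, 1 → best response Mid.
Firm B against High: payoffs -2, -4, -1 → best response Premium.
Firm B against Premium: payoffs 3, 4, -3 → best response High.
Mutual best responses: (Mid, Mid); (High, Premium); (Premium, High).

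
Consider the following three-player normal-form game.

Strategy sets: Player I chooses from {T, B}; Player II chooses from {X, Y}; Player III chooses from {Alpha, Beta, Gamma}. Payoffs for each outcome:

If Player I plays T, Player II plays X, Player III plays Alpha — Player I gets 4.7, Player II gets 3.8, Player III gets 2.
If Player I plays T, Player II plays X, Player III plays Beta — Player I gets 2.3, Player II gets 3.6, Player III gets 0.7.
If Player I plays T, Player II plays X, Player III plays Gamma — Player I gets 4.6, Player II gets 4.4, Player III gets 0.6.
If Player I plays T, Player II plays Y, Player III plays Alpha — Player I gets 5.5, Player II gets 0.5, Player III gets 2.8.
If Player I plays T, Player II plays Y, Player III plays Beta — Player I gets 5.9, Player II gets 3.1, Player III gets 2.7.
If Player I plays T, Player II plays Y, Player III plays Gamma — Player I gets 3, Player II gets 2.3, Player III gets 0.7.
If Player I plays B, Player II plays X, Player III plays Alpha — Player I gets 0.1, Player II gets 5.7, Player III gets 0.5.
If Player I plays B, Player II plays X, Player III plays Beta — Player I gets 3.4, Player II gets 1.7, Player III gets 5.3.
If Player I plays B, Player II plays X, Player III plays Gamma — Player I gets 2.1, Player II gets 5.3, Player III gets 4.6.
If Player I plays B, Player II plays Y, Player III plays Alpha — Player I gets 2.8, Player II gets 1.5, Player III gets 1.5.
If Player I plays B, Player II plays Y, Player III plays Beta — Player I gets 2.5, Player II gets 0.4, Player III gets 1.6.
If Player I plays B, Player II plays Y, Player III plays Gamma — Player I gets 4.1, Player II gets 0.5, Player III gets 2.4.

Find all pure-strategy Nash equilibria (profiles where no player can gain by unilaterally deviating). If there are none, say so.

For each player, find the best response to each opponent profile; mutual best responses are the pure NE.
Player I against (X, Alpha): payoffs 4.7, 0.1 → best response T.
Player I against (X, Beta): payoffs 2.3, 3.4 → best response B.
Player I against (X, Gamma): payoffs 4.6, 2.1 → best response T.
Player I against (Y, Alpha): payoffs 5.5, 2.8 → best response T.
Player I against (Y, Beta): payoffs 5.9, 2.5 → best response T.
Player I against (Y, Gamma): payoffs 3, 4.1 → best response B.
Player II against (T, Alpha): payoffs 3.8, 0.5 → best response X.
Player II against (T, Beta): payoffs 3.6, 3.1 → best response X.
Player II against (T, Gamma): payoffs 4.4, 2.3 → best response X.
Player II against (B, Alpha): payoffs 5.7, 1.5 → best response X.
Player II against (B, Beta): payoffs 1.7, 0.4 → best response X.
Player II against (B, Gamma): payoffs 5.3, 0.5 → best response X.
Player III against (T, X): payoffs 2, 0.7, 0.6 → best response Alpha.
Player III against (T, Y): payoffs 2.8, 2.7, 0.7 → best response Alpha.
Player III against (B, X): payoffs 0.5, 5.3, 4.6 → best response Beta.
Player III against (B, Y): payoffs 1.5, 1.6, 2.4 → best response Gamma.
Mutual best responses: (T, X, Alpha); (B, X, Beta).

The pure Nash equilibria are (T, X, Alpha), (B, X, Beta).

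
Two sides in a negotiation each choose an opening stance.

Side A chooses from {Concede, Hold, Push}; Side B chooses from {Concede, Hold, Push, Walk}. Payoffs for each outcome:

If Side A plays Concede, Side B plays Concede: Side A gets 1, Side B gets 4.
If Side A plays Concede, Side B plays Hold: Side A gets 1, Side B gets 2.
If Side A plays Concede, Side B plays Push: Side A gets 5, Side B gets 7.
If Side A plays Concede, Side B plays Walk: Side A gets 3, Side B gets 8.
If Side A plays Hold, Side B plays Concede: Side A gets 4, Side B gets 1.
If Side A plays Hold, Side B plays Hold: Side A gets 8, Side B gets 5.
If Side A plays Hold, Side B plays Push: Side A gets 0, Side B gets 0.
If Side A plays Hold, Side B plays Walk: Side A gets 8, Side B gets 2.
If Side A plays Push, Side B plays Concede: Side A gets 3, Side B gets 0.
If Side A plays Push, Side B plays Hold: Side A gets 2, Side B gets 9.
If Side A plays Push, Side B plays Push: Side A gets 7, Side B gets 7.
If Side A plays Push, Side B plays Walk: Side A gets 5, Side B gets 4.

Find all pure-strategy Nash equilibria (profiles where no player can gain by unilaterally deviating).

Side A against Concede: payoffs 1, 4, 3 → best response Hold.
Side A against Hold: payoffs 1, 8, 2 → best response Hold.
Side A against Push: payoffs 5, 0, 7 → best response Push.
Side A against Walk: payoffs 3, 8, 5 → best response Hold.
Side B against Concede: payoffs 4, 2, 7, 8 → best response Walk.
Side B against Hold: payoffs 1, 5, 0, 2 → best response Hold.
Side B against Push: payoffs 0, 9, 7, 4 → best response Hold.
Mutual best responses: (Hold, Hold).

The unique pure-strategy Nash equilibrium is (Hold, Hold).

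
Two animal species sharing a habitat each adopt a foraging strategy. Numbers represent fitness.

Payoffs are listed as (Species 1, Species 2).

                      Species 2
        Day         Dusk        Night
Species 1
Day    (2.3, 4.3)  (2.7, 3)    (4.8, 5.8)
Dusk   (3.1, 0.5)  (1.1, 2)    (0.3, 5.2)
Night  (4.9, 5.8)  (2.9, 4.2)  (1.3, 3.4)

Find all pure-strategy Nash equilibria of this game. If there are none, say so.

The pure Nash equilibria are (Day, Night) and (Night, Day).

(Day, Day): Species 1 can switch to Dusk (2.3 → 3.1). Not NE.
(Day, Dusk): Species 1 can switch to Night (2.7 → 2.9). Not NE.
(Day, Night): Species 1 gets 4.8, best alternative 1.3; Species 2 gets 5.8, best alternative 4.3. No profitable deviation — NE.
(Dusk, Day): Species 1 can switch to Night (3.1 → 4.9). Not NE.
(Dusk, Dusk): Species 1 can switch to Day (1.1 → 2.7). Not NE.
(Dusk, Night): Species 1 can switch to Day (0.3 → 4.8). Not NE.
(Night, Day): Species 1 gets 4.9, best alternative 3.1; Species 2 gets 5.8, best alternative 4.2. No profitable deviation — NE.
(Night, Dusk): Species 2 can switch to Day (4.2 → 5.8). Not NE.
(Night, Night): Species 1 can switch to Day (1.3 → 4.8). Not NE.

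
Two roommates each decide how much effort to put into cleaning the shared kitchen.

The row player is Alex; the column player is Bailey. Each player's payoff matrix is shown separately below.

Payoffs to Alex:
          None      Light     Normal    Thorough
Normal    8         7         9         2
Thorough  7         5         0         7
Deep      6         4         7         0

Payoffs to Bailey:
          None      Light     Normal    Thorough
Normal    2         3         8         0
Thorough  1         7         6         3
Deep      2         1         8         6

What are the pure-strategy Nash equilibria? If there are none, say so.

Alex against None: payoffs 8, 7, 6 → best response Normal.
Alex against Light: payoffs 7, 5, 4 → best response Normal.
Alex against Normal: payoffs 9, 0, 7 → best response Normal.
Alex against Thorough: payoffs 2, 7, 0 → best response Thorough.
Bailey against Normal: payoffs 2, 3, 8, 0 → best response Normal.
Bailey against Thorough: payoffs 1, 7, 6, 3 → best response Light.
Bailey against Deep: payoffs 2, 1, 8, 6 → best response Normal.
Mutual best responses: (Normal, Normal).

Pure NE: (Normal, Normal)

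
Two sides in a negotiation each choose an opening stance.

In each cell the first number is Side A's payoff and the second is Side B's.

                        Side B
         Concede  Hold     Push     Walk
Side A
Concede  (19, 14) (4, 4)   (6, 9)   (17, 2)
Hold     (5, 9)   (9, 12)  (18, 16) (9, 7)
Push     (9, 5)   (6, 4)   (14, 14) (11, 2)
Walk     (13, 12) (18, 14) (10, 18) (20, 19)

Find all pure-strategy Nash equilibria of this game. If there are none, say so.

For each strategy profile, look for a profitable unilateral deviation.
(Concede, Concede): Side A gets 19, best alternative 13; Side B gets 14, best alternative 9. No profitable deviation — NE.
(Concede, Hold): Side A can switch to Hold (4 → 9). Not NE.
(Concede, Push): Side A can switch to Hold (6 → 18). Not NE.
(Concede, Walk): Side A can switch to Walk (17 → 20). Not NE.
(Hold, Concede): Side A can switch to Concede (5 → 19). Not NE.
(Hold, Hold): Side A can switch to Walk (9 → 18). Not NE.
(Hold, Push): Side A gets 18, best alternative 14; Side B gets 16, best alternative 12. No profitable deviation — NE.
(Hold, Walk): Side A can switch to Concede (9 → 17). Not NE.
(Push, Concede): Side A can switch to Concede (9 → 19). Not NE.
(Push, Hold): Side A can switch to Hold (6 → 9). Not NE.
(Push, Push): Side A can switch to Hold (14 → 18). Not NE.
(Push, Walk): Side A can switch to Concede (11 → 17). Not NE.
(Walk, Concede): Side A can switch to Concede (13 → 19). Not NE.
(Walk, Hold): Side B can switch to Push (14 → 18). Not NE.
(Walk, Walk): Side A gets 20, best alternative 17; Side B gets 19, best alternative 18. No profitable deviation — NE.
(The remaining 1 profile has a profitable deviation by the same check.)

The pure Nash equilibria are (Concede, Concede), (Hold, Push), (Walk, Walk).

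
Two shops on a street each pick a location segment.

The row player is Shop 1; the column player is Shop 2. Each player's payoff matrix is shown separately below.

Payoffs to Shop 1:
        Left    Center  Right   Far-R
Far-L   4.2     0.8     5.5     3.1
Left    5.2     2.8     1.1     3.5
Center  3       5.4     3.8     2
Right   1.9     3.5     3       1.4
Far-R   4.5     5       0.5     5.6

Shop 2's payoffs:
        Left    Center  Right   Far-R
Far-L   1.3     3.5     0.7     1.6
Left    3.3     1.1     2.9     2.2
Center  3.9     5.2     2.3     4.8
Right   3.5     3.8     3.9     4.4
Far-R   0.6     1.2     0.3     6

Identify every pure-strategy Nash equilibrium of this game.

Pure-strategy Nash equilibria: (Left, Left) and (Center, Center) and (Far-R, Far-R)

Shop 1 against Left: payoffs 4.2, 5.2, 3, 1.9, 4.5 → best response Left.
Shop 1 against Center: payoffs 0.8, 2.8, 5.4, 3.5, 5 → best response Center.
Shop 1 against Right: payoffs 5.5, 1.1, 3.8, 3, 0.5 → best response Far-L.
Shop 1 against Far-R: payoffs 3.1, 3.5, 2, 1.4, 5.6 → best response Far-R.
Shop 2 against Far-L: payoffs 1.3, 3.5, 0.7, 1.6 → best response Center.
Shop 2 against Left: payoffs 3.3, 1.1, 2.9, 2.2 → best response Left.
Shop 2 against Center: payoffs 3.9, 5.2, 2.3, 4.8 → best response Center.
Shop 2 against Right: payoffs 3.5, 3.8, 3.9, 4.4 → best response Far-R.
Shop 2 against Far-R: payoffs 0.6, 1.2, 0.3, 6 → best response Far-R.
Mutual best responses: (Left, Left); (Center, Center); (Far-R, Far-R).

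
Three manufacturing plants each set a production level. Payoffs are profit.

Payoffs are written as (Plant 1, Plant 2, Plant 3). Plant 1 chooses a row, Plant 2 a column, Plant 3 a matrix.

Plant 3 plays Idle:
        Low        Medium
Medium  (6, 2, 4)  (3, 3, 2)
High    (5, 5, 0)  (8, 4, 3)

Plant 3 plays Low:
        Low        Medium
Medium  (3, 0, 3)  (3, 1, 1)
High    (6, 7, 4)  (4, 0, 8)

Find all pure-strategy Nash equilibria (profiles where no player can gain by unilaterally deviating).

The unique pure-strategy Nash equilibrium is (High, Low, Low).

Plant 1 against (Low, Idle): payoffs 6, 5 → best response Medium.
Plant 1 against (Low, Low): payoffs 3, 6 → best response High.
Plant 1 against (Medium, Idle): payoffs 3, 8 → best response High.
Plant 1 against (Medium, Low): payoffs 3, 4 → best response High.
Plant 2 against (Medium, Idle): payoffs 2, 3 → best response Medium.
Plant 2 against (Medium, Low): payoffs 0, 1 → best response Medium.
Plant 2 against (High, Idle): payoffs 5, 4 → best response Low.
Plant 2 against (High, Low): payoffs 7, 0 → best response Low.
Plant 3 against (Medium, Low): payoffs 4, 3 → best response Idle.
Plant 3 against (Medium, Medium): payoffs 2, 1 → best response Idle.
Plant 3 against (High, Low): payoffs 0, 4 → best response Low.
Plant 3 against (High, Medium): payoffs 3, 8 → best response Low.
Mutual best responses: (High, Low, Low).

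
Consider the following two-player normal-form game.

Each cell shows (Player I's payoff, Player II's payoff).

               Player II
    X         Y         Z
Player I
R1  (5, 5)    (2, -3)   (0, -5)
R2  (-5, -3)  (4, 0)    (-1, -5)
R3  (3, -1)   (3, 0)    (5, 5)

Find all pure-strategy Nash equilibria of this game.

Pure-strategy Nash equilibria: (R1, X) and (R2, Y) and (R3, Z)

(R1, X): Player I gets 5, best alternative 3; Player II gets 5, best alternative -3. No profitable deviation — NE.
(R1, Y): Player I can switch to R2 (2 → 4). Not NE.
(R1, Z): Player I can switch to R3 (0 → 5). Not NE.
(R2, X): Player I can switch to R1 (-5 → 5). Not NE.
(R2, Y): Player I gets 4, best alternative 3; Player II gets 0, best alternative -3. No profitable deviation — NE.
(R2, Z): Player I can switch to R1 (-1 → 0). Not NE.
(R3, X): Player I can switch to R1 (3 → 5). Not NE.
(R3, Y): Player I can switch to R2 (3 → 4). Not NE.
(R3, Z): Player I gets 5, best alternative 0; Player II gets 5, best alternative 0. No profitable deviation — NE.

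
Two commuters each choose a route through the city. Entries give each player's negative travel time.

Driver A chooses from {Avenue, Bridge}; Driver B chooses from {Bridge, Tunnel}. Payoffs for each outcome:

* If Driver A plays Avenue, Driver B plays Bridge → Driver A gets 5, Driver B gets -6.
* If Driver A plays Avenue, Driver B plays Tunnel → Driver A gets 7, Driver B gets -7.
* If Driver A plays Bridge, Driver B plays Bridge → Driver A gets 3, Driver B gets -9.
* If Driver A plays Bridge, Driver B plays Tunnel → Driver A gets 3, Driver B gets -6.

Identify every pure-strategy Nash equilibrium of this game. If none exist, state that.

For each strategy profile, look for a profitable unilateral deviation.
(Avenue, Bridge): Driver A gets 5, best alternative 3; Driver B gets -6, best alternative -7. No profitable deviation — NE.
(Avenue, Tunnel): Driver B can switch to Bridge (-7 → -6). Not NE.
(Bridge, Bridge): Driver A can switch to Avenue (3 → 5). Not NE.
(Bridge, Tunnel): Driver A can switch to Avenue (3 → 7). Not NE.

The unique pure-strategy Nash equilibrium is (Avenue, Bridge).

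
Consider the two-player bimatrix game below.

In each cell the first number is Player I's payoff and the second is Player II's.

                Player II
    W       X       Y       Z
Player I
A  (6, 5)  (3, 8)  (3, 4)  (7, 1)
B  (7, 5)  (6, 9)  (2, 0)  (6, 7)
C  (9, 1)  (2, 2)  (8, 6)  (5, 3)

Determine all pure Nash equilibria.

For each player, find the best response to each opponent profile; mutual best responses are the pure NE.
Player I against W: payoffs 6, 7, 9 → best response C.
Player I against X: payoffs 3, 6, 2 → best response B.
Player I against Y: payoffs 3, 2, 8 → best response C.
Player I against Z: payoffs 7, 6, 5 → best response A.
Player II against A: payoffs 5, 8, 4, 1 → best response X.
Player II against B: payoffs 5, 9, 0, 7 → best response X.
Player II against C: payoffs 1, 2, 6, 3 → best response Y.
Mutual best responses: (B, X); (C, Y).

Pure-strategy Nash equilibria: (B, X) and (C, Y)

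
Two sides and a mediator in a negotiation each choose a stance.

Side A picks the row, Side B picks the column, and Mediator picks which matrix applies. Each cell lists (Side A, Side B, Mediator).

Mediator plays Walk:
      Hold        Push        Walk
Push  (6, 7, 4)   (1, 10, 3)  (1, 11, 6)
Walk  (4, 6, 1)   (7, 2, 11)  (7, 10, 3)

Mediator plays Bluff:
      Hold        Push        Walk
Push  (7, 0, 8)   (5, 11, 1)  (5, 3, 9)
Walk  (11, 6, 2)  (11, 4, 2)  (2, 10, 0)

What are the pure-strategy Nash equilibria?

Side A against (Hold, Walk): payoffs 6, 4 → best response Push.
Side A against (Hold, Bluff): payoffs 7, 11 → best response Walk.
Side A against (Push, Walk): payoffs 1, 7 → best response Walk.
Side A against (Push, Bluff): payoffs 5, 11 → best response Walk.
Side A against (Walk, Walk): payoffs 1, 7 → best response Walk.
Side A against (Walk, Bluff): payoffs 5, 2 → best response Push.
Side B against (Push, Walk): payoffs 7, 10, 11 → best response Walk.
Side B against (Push, Bluff): payoffs 0, 11, 3 → best response Push.
Side B against (Walk, Walk): payoffs 6, 2, 10 → best response Walk.
Side B against (Walk, Bluff): payoffs 6, 4, 10 → best response Walk.
Mediator against (Push, Hold): payoffs 4, 8 → best response Bluff.
Mediator against (Push, Push): payoffs 3, 1 → best response Walk.
Mediator against (Push, Walk): payoffs 6, 9 → best response Bluff.
Mediator against (Walk, Hold): payoffs 1, 2 → best response Bluff.
Mediator against (Walk, Push): payoffs 11, 2 → best response Walk.
Mediator against (Walk, Walk): payoffs 3, 0 → best response Walk.
Mutual best responses: (Walk, Walk, Walk).

The unique pure-strategy Nash equilibrium is (Walk, Walk, Walk).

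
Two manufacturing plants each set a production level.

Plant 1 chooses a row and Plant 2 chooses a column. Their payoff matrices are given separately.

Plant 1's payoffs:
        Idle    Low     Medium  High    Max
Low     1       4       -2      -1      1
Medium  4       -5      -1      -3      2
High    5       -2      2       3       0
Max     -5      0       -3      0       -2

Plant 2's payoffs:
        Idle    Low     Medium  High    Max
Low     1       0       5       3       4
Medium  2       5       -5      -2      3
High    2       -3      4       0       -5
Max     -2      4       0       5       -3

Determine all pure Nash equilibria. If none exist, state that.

(High, Medium)

For each strategy profile, look for a profitable unilateral deviation.
(Low, Idle): Plant 1 can switch to Medium (1 → 4). Not NE.
(Low, Low): Plant 2 can switch to Idle (0 → 1). Not NE.
(Low, Medium): Plant 1 can switch to Medium (-2 → -1). Not NE.
(Low, High): Plant 1 can switch to High (-1 → 3). Not NE.
(Low, Max): Plant 1 can switch to Medium (1 → 2). Not NE.
(Medium, Idle): Plant 1 can switch to High (4 → 5). Not NE.
(Medium, Low): Plant 1 can switch to Low (-5 → 4). Not NE.
(Medium, Medium): Plant 1 can switch to High (-1 → 2). Not NE.
(Medium, High): Plant 1 can switch to Low (-3 → -1). Not NE.
(Medium, Max): Plant 2 can switch to Low (3 → 5). Not NE.
(High, Idle): Plant 2 can switch to Medium (2 → 4). Not NE.
(High, Low): Plant 1 can switch to Low (-2 → 4). Not NE.
(High, Medium): Plant 1 gets 2, best alternative -1; Plant 2 gets 4, best alternative 2. No profitable deviation — NE.
(The remaining 7 profiles each have a profitable deviation by the same check.)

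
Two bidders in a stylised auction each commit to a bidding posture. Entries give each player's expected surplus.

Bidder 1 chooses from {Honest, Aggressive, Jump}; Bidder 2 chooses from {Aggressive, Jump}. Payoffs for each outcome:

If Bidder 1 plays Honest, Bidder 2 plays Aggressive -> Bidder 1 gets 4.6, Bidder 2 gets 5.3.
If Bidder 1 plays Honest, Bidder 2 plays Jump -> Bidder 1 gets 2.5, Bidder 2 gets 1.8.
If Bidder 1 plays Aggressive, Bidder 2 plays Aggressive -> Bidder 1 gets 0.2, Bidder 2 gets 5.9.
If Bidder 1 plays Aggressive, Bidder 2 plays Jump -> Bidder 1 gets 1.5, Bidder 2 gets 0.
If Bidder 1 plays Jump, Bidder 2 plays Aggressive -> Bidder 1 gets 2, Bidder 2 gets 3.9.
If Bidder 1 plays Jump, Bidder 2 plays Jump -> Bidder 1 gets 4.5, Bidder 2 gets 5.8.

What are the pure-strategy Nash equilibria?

Bidder 1 against Aggressive: payoffs 4.6, 0.2, 2 → best response Honest.
Bidder 1 against Jump: payoffs 2.5, 1.5, 4.5 → best response Jump.
Bidder 2 against Honest: payoffs 5.3, 1.8 → best response Aggressive.
Bidder 2 against Aggressive: payoffs 5.9, 0 → best response Aggressive.
Bidder 2 against Jump: payoffs 3.9, 5.8 → best response Jump.
Mutual best responses: (Honest, Aggressive); (Jump, Jump).

The pure Nash equilibria are (Honest, Aggressive); (Jump, Jump).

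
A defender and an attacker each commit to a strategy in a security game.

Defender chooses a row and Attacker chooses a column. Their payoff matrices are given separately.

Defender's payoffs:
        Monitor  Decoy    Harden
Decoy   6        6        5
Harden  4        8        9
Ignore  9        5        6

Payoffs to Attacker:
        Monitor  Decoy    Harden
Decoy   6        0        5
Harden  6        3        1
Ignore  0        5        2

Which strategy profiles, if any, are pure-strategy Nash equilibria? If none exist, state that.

No pure-strategy Nash equilibrium.

Defender against Monitor: payoffs 6, 4, 9 → best response Ignore.
Defender against Decoy: payoffs 6, 8, 5 → best response Harden.
Defender against Harden: payoffs 5, 9, 6 → best response Harden.
Attacker against Decoy: payoffs 6, 0, 5 → best response Monitor.
Attacker against Harden: payoffs 6, 3, 1 → best response Monitor.
Attacker against Ignore: payoffs 0, 5, 2 → best response Decoy.
No profile is a mutual best response for all players.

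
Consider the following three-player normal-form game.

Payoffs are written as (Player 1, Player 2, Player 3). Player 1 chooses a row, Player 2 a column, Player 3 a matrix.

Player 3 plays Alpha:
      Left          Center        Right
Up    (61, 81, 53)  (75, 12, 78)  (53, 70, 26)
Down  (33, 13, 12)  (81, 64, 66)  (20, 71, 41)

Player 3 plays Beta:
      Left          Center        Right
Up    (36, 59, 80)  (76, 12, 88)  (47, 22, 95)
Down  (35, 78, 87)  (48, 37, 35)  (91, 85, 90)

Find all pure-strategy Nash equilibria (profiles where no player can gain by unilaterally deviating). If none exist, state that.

The pure Nash equilibria are (Up, Left, Beta), (Down, Right, Beta).

Player 1 against (Left, Alpha): payoffs 61, 33 → best response Up.
Player 1 against (Left, Beta): payoffs 36, 35 → best response Up.
Player 1 against (Center, Alpha): payoffs 75, 81 → best response Down.
Player 1 against (Center, Beta): payoffs 76, 48 → best response Up.
Player 1 against (Right, Alpha): payoffs 53, 20 → best response Up.
Player 1 against (Right, Beta): payoffs 47, 91 → best response Down.
Player 2 against (Up, Alpha): payoffs 81, 12, 70 → best response Left.
Player 2 against (Up, Beta): payoffs 59, 12, 22 → best response Left.
Player 2 against (Down, Alpha): payoffs 13, 64, 71 → best response Right.
Player 2 against (Down, Beta): payoffs 78, 37, 85 → best response Right.
Player 3 against (Up, Left): payoffs 53, 80 → best response Beta.
Player 3 against (Up, Center): payoffs 78, 88 → best response Beta.
Player 3 against (Up, Right): payoffs 26, 95 → best response Beta.
Player 3 against (Down, Left): payoffs 12, 87 → best response Beta.
Player 3 against (Down, Center): payoffs 66, 35 → best response Alpha.
Player 3 against (Down, Right): payoffs 41, 90 → best response Beta.
Mutual best responses: (Up, Left, Beta); (Down, Right, Beta).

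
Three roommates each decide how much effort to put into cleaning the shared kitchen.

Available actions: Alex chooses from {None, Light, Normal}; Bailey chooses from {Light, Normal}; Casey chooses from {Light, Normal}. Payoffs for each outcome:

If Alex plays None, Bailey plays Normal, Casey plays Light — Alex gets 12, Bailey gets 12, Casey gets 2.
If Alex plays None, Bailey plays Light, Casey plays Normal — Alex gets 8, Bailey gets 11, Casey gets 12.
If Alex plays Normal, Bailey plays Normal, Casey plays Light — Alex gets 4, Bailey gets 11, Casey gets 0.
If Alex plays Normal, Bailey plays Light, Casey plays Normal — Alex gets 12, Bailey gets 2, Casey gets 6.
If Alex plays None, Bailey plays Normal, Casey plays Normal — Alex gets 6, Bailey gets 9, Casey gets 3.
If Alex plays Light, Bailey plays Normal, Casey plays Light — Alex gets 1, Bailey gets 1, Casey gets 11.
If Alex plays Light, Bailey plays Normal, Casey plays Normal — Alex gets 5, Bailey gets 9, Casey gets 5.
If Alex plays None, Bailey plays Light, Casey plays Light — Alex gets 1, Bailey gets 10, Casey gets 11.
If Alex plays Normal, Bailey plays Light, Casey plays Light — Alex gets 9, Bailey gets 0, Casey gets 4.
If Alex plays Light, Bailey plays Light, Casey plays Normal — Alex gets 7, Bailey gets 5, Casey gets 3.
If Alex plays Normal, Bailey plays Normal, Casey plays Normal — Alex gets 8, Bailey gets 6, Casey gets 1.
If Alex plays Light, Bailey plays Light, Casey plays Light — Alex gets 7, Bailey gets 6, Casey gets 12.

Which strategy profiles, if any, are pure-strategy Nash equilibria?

(None, Light, Light): Alex can switch to Light (1 → 7). Not NE.
(None, Light, Normal): Alex can switch to Normal (8 → 12). Not NE.
(None, Normal, Light): Casey can switch to Normal (2 → 3). Not NE.
(None, Normal, Normal): Alex can switch to Normal (6 → 8). Not NE.
(Light, Light, Light): Alex can switch to Normal (7 → 9). Not NE.
(Light, Light, Normal): Alex can switch to None (7 → 8). Not NE.
(Normal, Normal, Normal): Alex gets 8, best alternative 6; Bailey gets 6, best alternative 2; Casey gets 1, best alternative 0. No profitable deviation — NE.
(The remaining 5 profiles each have a profitable deviation by the same check.)

The unique pure-strategy Nash equilibrium is (Normal, Normal, Normal).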